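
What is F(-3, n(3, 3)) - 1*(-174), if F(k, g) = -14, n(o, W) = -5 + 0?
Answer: 160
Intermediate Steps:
n(o, W) = -5
F(-3, n(3, 3)) - 1*(-174) = -14 - 1*(-174) = -14 + 174 = 160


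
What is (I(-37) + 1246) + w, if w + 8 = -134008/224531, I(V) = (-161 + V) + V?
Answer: 225070585/224531 ≈ 1002.4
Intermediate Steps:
I(V) = -161 + 2*V
w = -1930256/224531 (w = -8 - 134008/224531 = -1930256/224531 ≈ -8.5968)
(I(-37) + 1246) + w = ((-161 + 2*(-37)) + 1246) - 1930256/224531 = ((-161 - 74) + 1246) - 1930256/224531 = (-235 + 1246) - 1930256/224531 = 1011 - 1930256/224531 = 225070585/224531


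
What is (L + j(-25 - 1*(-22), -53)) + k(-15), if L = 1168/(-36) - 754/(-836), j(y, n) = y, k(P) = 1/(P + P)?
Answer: -325186/9405 ≈ -34.576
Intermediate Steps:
k(P) = 1/(2*P)
L = -118663/3762 (L = 1168*(-1/36) - 754*(-1/836) = -292/9 + 377/418 = -118663/3762 ≈ -31.543)
(L + j(-25 - 1*(-22), -53)) + k(-15) = (-118663/3762 + (-25 - 1*(-22))) + (1/2)/(-15) = (-118663/3762 + (-25 + 22)) + (1/2)*(-1/15) = (-118663/3762 - 3) - 1/30 = -129949/3762 - 1/30 = -325186/9405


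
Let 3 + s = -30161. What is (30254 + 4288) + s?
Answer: 4378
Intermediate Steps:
s = -30164 (s = -3 - 30161 = -30164)
(30254 + 4288) + s = (30254 + 4288) - 30164 = 34542 - 30164 = 4378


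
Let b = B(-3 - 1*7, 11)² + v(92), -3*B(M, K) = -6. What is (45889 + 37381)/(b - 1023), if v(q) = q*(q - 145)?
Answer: -16654/1179 ≈ -14.126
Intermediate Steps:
B(M, K) = 2 (B(M, K) = -⅓*(-6) = 2)
v(q) = q*(-145 + q)
b = -4872 (b = 2² + 92*(-145 + 92) = 4 + 92*(-53) = 4 - 4876 = -4872)
(45889 + 37381)/(b - 1023) = (45889 + 37381)/(-4872 - 1023) = 83270/(-5895) = 83270*(-1/5895) = -16654/1179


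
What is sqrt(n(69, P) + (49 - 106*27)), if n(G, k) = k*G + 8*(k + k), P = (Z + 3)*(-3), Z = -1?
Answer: I*sqrt(3323) ≈ 57.645*I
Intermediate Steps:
P = -6 (P = (-1 + 3)*(-3) = 2*(-3) = -6)
n(G, k) = 16*k + G*k (n(G, k) = G*k + 8*(2*k) = G*k + 16*k = 16*k + G*k)
sqrt(n(69, P) + (49 - 106*27)) = sqrt(-6*(16 + 69) + (49 - 106*27)) = sqrt(-6*85 + (49 - 2862)) = sqrt(-510 - 2813) = sqrt(-3323) = I*sqrt(3323)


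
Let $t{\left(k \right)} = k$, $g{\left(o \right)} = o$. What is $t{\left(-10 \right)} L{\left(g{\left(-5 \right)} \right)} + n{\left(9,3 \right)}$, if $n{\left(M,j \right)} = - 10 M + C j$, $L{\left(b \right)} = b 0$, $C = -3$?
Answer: $-99$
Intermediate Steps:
$L{\left(b \right)} = 0$
$n{\left(M,j \right)} = - 10 M - 3 j$
$t{\left(-10 \right)} L{\left(g{\left(-5 \right)} \right)} + n{\left(9,3 \right)} = \left(-10\right) 0 - 99 = 0 - 99 = -99$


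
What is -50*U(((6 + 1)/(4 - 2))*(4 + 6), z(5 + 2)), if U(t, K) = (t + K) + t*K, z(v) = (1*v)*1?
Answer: -14350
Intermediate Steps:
z(v) = v (z(v) = v*1 = v)
U(t, K) = K + t + K*t (U(t, K) = (K + t) + K*t = K + t + K*t)
-50*U(((6 + 1)/(4 - 2))*(4 + 6), z(5 + 2)) = -50*((5 + 2) + ((6 + 1)/(4 - 2))*(4 + 6) + (5 + 2)*(((6 + 1)/(4 - 2))*(4 + 6))) = -50*(7 + (7/2)*10 + 7*((7/2)*10)) = -50*(7 + 35 + 7*35) = -50*(7 + 35 + 245) = -50*287 = -14350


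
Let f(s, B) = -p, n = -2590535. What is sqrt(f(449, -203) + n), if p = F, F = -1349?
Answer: I*sqrt(2589186) ≈ 1609.1*I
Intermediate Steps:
p = -1349
f(s, B) = 1349 (f(s, B) = -1*(-1349) = 1349)
sqrt(f(449, -203) + n) = sqrt(1349 - 2590535) = sqrt(-2589186) = I*sqrt(2589186)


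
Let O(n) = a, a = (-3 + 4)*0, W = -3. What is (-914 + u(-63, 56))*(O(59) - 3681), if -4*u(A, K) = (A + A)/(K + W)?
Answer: 356398101/106 ≈ 3.3622e+6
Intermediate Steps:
a = 0 (a = 1*0 = 0)
u(A, K) = -A/(2*(-3 + K)) (u(A, K) = -(A + A)/(4*(K - 3)) = -2*A/(4*(-3 + K)) = -A/(2*(-3 + K)))
O(n) = 0
(-914 + u(-63, 56))*(O(59) - 3681) = (-914 - 1*(-63)/(-6 + 2*56))*(0 - 3681) = (-914 - 1*(-63)/(-6 + 112))*(-3681) = (-914 - 1*(-63)/106)*(-3681) = (-914 - 1*(-63)*1/106)*(-3681) = (-914 + 63/106)*(-3681) = -96821/106*(-3681) = 356398101/106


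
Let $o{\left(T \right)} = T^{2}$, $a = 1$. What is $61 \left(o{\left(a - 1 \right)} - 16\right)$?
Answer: $-976$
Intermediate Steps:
$61 \left(o{\left(a - 1 \right)} - 16\right) = 61 \left(\left(1 - 1\right)^{2} - 16\right) = 61 \left(0^{2} - 16\right) = 61 \left(0 - 16\right) = 61 \left(-16\right) = -976$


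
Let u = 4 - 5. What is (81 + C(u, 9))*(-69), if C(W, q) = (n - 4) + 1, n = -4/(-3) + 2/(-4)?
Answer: -10879/2 ≈ -5439.5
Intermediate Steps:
n = ⅚ (n = -4*(-⅓) + 2*(-¼) = 4/3 - ½ = ⅚ ≈ 0.83333)
u = -1
C(W, q) = -13/6 (C(W, q) = (⅚ - 4) + 1 = -19/6 + 1 = -13/6)
(81 + C(u, 9))*(-69) = (81 - 13/6)*(-69) = (473/6)*(-69) = -10879/2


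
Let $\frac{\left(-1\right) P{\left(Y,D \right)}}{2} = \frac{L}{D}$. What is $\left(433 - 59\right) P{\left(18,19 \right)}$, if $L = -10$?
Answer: $\frac{7480}{19} \approx 393.68$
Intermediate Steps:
$P{\left(Y,D \right)} = \frac{20}{D}$ ($P{\left(Y,D \right)} = - 2 \left(- \frac{10}{D}\right) = \frac{20}{D}$)
$\left(433 - 59\right) P{\left(18,19 \right)} = \left(433 - 59\right) \frac{20}{19} = 374 \cdot 20 \cdot \frac{1}{19} = 374 \cdot \frac{20}{19} = \frac{7480}{19}$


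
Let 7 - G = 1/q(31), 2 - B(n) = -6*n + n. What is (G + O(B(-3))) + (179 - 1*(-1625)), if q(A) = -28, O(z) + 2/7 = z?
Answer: 7191/4 ≈ 1797.8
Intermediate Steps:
B(n) = 2 + 5*n (B(n) = 2 - (-6*n + n) = 2 - (-5)*n = 2 + 5*n)
O(z) = -2/7 + z
G = 197/28 (G = 7 - 1/(-28) = 7 - 1*(-1/28) = 7 + 1/28 = 197/28 ≈ 7.0357)
(G + O(B(-3))) + (179 - 1*(-1625)) = (197/28 + (-2/7 + (2 + 5*(-3)))) + (179 - 1*(-1625)) = (197/28 + (-2/7 + (2 - 15))) + (179 + 1625) = (197/28 + (-2/7 - 13)) + 1804 = (197/28 - 93/7) + 1804 = -25/4 + 1804 = 7191/4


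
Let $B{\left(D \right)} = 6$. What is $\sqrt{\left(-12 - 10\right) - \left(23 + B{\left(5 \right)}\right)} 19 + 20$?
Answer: $20 + 19 i \sqrt{51} \approx 20.0 + 135.69 i$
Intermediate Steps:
$\sqrt{\left(-12 - 10\right) - \left(23 + B{\left(5 \right)}\right)} 19 + 20 = \sqrt{\left(-12 - 10\right) + \left(\left(1 + 6 \left(-4\right)\right) - 6\right)} 19 + 20 = \sqrt{-22 + \left(\left(1 - 24\right) - 6\right)} 19 + 20 = \sqrt{-22 - 29} \cdot 19 + 20 = \sqrt{-51} \cdot 19 + 20 = i \sqrt{51} \cdot 19 + 20 = 19 i \sqrt{51} + 20 = 20 + 19 i \sqrt{51}$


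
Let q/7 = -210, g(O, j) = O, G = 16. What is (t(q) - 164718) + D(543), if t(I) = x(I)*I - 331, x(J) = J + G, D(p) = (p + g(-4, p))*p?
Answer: 2265008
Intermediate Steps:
q = -1470 (q = 7*(-210) = -1470)
D(p) = p*(-4 + p) (D(p) = (p - 4)*p = (-4 + p)*p = p*(-4 + p))
x(J) = 16 + J (x(J) = J + 16 = 16 + J)
t(I) = -331 + I*(16 + I) (t(I) = (16 + I)*I - 331 = I*(16 + I) - 331 = -331 + I*(16 + I))
(t(q) - 164718) + D(543) = ((-331 - 1470*(16 - 1470)) - 164718) + 543*(-4 + 543) = ((-331 - 1470*(-1454)) - 164718) + 543*539 = ((-331 + 2137380) - 164718) + 292677 = (2137049 - 164718) + 292677 = 1972331 + 292677 = 2265008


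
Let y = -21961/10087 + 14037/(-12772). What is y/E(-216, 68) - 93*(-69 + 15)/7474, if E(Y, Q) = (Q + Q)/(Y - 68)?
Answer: 122987285425633/16369030035512 ≈ 7.5134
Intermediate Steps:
E(Y, Q) = 2*Q/(-68 + Y) (E(Y, Q) = (2*Q)/(-68 + Y) = 2*Q/(-68 + Y))
y = -422077111/128831164 (y = -21961*1/10087 + 14037*(-1/12772) = -21961/10087 - 14037/12772 = -422077111/128831164 ≈ -3.2762)
y/E(-216, 68) - 93*(-69 + 15)/7474 = -422077111/(128831164*(2*68/(-68 - 216))) - 93*(-69 + 15)/7474 = -422077111/(128831164*(2*68/(-284))) - 93*(-54)*(1/7474) = -422077111/(128831164*(2*68*(-1/284))) + 5022*(1/7474) = -422077111/(128831164*(-34/71)) + 2511/3737 = -422077111/128831164*(-71/34) + 2511/3737 = 29967474881/4380259576 + 2511/3737 = 122987285425633/16369030035512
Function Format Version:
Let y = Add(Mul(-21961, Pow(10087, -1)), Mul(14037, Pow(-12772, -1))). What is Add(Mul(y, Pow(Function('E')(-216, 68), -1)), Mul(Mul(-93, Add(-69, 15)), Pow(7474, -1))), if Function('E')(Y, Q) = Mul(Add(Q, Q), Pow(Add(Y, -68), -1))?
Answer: Rational(122987285425633, 16369030035512) ≈ 7.5134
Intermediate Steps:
Function('E')(Y, Q) = Mul(2, Q, Pow(Add(-68, Y), -1)) (Function('E')(Y, Q) = Mul(Mul(2, Q), Pow(Add(-68, Y), -1)) = Mul(2, Q, Pow(Add(-68, Y), -1)))
y = Rational(-422077111, 128831164) (y = Add(Mul(-21961, Rational(1, 10087)), Mul(14037, Rational(-1, 12772))) = Add(Rational(-21961, 10087), Rational(-14037, 12772)) = Rational(-422077111, 128831164) ≈ -3.2762)
Add(Mul(y, Pow(Function('E')(-216, 68), -1)), Mul(Mul(-93, Add(-69, 15)), Pow(7474, -1))) = Add(Mul(Rational(-422077111, 128831164), Pow(Mul(2, 68, Pow(Add(-68, -216), -1)), -1)), Mul(Mul(-93, Add(-69, 15)), Pow(7474, -1))) = Add(Mul(Rational(-422077111, 128831164), Pow(Mul(2, 68, Pow(-284, -1)), -1)), Mul(Mul(-93, -54), Rational(1, 7474))) = Add(Mul(Rational(-422077111, 128831164), Pow(Mul(2, 68, Rational(-1, 284)), -1)), Mul(5022, Rational(1, 7474))) = Add(Mul(Rational(-422077111, 128831164), Pow(Rational(-34, 71), -1)), Rational(2511, 3737)) = Add(Mul(Rational(-422077111, 128831164), Rational(-71, 34)), Rational(2511, 3737)) = Add(Rational(29967474881, 4380259576), Rational(2511, 3737)) = Rational(122987285425633, 16369030035512)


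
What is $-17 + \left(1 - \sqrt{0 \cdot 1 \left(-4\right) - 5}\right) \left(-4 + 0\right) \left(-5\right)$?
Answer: $3 - 20 i \sqrt{5} \approx 3.0 - 44.721 i$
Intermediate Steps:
$-17 + \left(1 - \sqrt{0 \cdot 1 \left(-4\right) - 5}\right) \left(-4 + 0\right) \left(-5\right) = -17 + \left(1 - \sqrt{0 \left(-4\right) - 5}\right) \left(\left(-4\right) \left(-5\right)\right) = -17 + \left(1 - \sqrt{0 - 5}\right) 20 = -17 + \left(1 - \sqrt{-5}\right) 20 = -17 + \left(1 - i \sqrt{5}\right) 20 = -17 + \left(20 - 20 i \sqrt{5}\right) = 3 - 20 i \sqrt{5}$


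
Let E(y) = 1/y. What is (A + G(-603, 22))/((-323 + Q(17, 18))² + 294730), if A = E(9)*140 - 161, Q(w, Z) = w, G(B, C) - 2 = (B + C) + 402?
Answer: -1451/1747647 ≈ -0.00083026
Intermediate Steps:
G(B, C) = 404 + B + C (G(B, C) = 2 + ((B + C) + 402) = 2 + (402 + B + C) = 404 + B + C)
A = -1309/9 (A = 140/9 - 161 = -1309/9 ≈ -145.44)
(A + G(-603, 22))/((-323 + Q(17, 18))² + 294730) = (-1309/9 + (404 - 603 + 22))/((-323 + 17)² + 294730) = (-1309/9 - 177)/((-306)² + 294730) = -2902/(9*(93636 + 294730)) = -2902/9/388366 = -2902/9*1/388366 = -1451/1747647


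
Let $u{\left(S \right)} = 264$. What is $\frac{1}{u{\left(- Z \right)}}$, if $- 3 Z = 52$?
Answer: $\frac{1}{264} \approx 0.0037879$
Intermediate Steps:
$Z = - \frac{52}{3}$ ($Z = \left(- \frac{1}{3}\right) 52 = - \frac{52}{3} \approx -17.333$)
$\frac{1}{u{\left(- Z \right)}} = \frac{1}{264}$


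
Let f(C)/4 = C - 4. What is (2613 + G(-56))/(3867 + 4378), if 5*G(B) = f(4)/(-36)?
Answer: 2613/8245 ≈ 0.31692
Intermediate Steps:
f(C) = -16 + 4*C (f(C) = 4*(C - 4) = 4*(-4 + C) = -16 + 4*C)
G(B) = 0 (G(B) = ((-16 + 4*4)/(-36))/5 = ((-16 + 16)*(-1/36))/5 = (0*(-1/36))/5 = (1/5)*0 = 0)
(2613 + G(-56))/(3867 + 4378) = (2613 + 0)/(3867 + 4378) = 2613/8245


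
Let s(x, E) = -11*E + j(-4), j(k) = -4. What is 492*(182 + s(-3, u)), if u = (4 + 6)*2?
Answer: -20664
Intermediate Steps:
u = 20 (u = 10*2 = 20)
s(x, E) = -4 - 11*E (s(x, E) = -11*E - 4 = -4 - 11*E)
492*(182 + s(-3, u)) = 492*(182 + (-4 - 11*20)) = 492*(182 + (-4 - 220)) = 492*(182 - 224) = 492*(-42) = -20664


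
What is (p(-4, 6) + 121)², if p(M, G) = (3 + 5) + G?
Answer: 18225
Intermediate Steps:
p(M, G) = 8 + G
(p(-4, 6) + 121)² = ((8 + 6) + 121)² = (14 + 121)² = 135² = 18225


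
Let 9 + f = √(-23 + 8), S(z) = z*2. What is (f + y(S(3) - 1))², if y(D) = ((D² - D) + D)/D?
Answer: (4 - I*√15)² ≈ 1.0 - 30.984*I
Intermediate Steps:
S(z) = 2*z
f = -9 + I*√15 (f = -9 + √(-23 + 8) = -9 + √(-15) = -9 + I*√15 ≈ -9.0 + 3.873*I)
y(D) = D (y(D) = D²/D = D)
(f + y(S(3) - 1))² = ((-9 + I*√15) + (2*3 - 1))² = ((-9 + I*√15) + (6 - 1))² = ((-9 + I*√15) + 5)² = (-4 + I*√15)²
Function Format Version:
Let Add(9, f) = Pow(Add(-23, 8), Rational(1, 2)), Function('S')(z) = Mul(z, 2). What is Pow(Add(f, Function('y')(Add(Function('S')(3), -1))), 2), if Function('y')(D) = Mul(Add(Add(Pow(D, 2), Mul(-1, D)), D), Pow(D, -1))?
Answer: Pow(Add(4, Mul(-1, I, Pow(15, Rational(1, 2)))), 2) ≈ Add(1.0000, Mul(-30.984, I))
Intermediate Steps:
Function('S')(z) = Mul(2, z)
f = Add(-9, Mul(I, Pow(15, Rational(1, 2)))) (f = Add(-9, Pow(Add(-23, 8), Rational(1, 2))) = Add(-9, Pow(-15, Rational(1, 2))) = Add(-9, Mul(I, Pow(15, Rational(1, 2)))) ≈ Add(-9.0000, Mul(3.8730, I)))
Function('y')(D) = D (Function('y')(D) = Mul(Pow(D, 2), Pow(D, -1)) = D)
Pow(Add(f, Function('y')(Add(Function('S')(3), -1))), 2) = Pow(Add(Add(-9, Mul(I, Pow(15, Rational(1, 2)))), Add(Mul(2, 3), -1)), 2) = Pow(Add(Add(-9, Mul(I, Pow(15, Rational(1, 2)))), Add(6, -1)), 2) = Pow(Add(Add(-9, Mul(I, Pow(15, Rational(1, 2)))), 5), 2) = Pow(Add(-4, Mul(I, Pow(15, Rational(1, 2)))), 2)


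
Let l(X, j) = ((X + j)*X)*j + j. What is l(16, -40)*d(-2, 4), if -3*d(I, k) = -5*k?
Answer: 306400/3 ≈ 1.0213e+5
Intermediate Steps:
d(I, k) = 5*k/3 (d(I, k) = -(-5)*k/3 = 5*k/3)
l(X, j) = j + X*j*(X + j) (l(X, j) = (X*(X + j))*j + j = X*j*(X + j) + j = j + X*j*(X + j))
l(16, -40)*d(-2, 4) = (-40*(1 + 16² + 16*(-40)))*((5/3)*4) = -40*(1 + 256 - 640)*(20/3) = -40*(-383)*(20/3) = 15320*(20/3) = 306400/3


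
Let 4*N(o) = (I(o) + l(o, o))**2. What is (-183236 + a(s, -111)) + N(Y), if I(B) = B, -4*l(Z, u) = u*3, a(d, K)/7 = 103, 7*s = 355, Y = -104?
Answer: -182346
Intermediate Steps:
s = 355/7 (s = (1/7)*355 = 355/7 ≈ 50.714)
a(d, K) = 721 (a(d, K) = 7*103 = 721)
l(Z, u) = -3*u/4 (l(Z, u) = -u*3/4 = -3*u/4)
N(o) = o**2/64 (N(o) = (o - 3*o/4)**2/4 = (o/4)**2/4 = (o**2/16)/4 = o**2/64)
(-183236 + a(s, -111)) + N(Y) = (-183236 + 721) + (1/64)*(-104)**2 = -182515 + (1/64)*10816 = -182515 + 169 = -182346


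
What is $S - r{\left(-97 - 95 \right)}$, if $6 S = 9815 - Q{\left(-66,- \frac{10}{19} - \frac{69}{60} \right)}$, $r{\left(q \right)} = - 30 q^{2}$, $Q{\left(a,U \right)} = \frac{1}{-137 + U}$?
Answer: $\frac{116729739625}{105394} \approx 1.1076 \cdot 10^{6}$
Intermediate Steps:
$S = \frac{172407145}{105394}$ ($S = \frac{9815 - \frac{1}{-137 - \left(\frac{10}{19} + \frac{23}{20}\right)}}{6} = \frac{9815 - \frac{1}{-137 - \frac{637}{380}}}{6} = \frac{9815 - \frac{1}{- \frac{52697}{380}}}{6} = \frac{9815 - - \frac{380}{52697}}{6} = \frac{9815 + \frac{380}{52697}}{6} = \frac{1}{6} \cdot \frac{517221435}{52697} = \frac{172407145}{105394} \approx 1635.8$)
$S - r{\left(-97 - 95 \right)} = \frac{172407145}{105394} - - 30 \left(-97 - 95\right)^{2} = \frac{172407145}{105394} - - 30 \left(-192\right)^{2} = \frac{172407145}{105394} - \left(-30\right) 36864 = \frac{172407145}{105394} - -1105920 = \frac{172407145}{105394} + 1105920 = \frac{116729739625}{105394}$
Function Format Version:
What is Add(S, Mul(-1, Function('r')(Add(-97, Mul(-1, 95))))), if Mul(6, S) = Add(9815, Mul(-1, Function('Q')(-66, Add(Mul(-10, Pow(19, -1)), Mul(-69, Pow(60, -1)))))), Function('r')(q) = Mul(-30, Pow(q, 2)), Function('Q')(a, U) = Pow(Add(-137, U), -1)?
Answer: Rational(116729739625, 105394) ≈ 1.1076e+6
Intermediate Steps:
S = Rational(172407145, 105394) (S = Mul(Rational(1, 6), Add(9815, Mul(-1, Pow(Add(-137, Add(Mul(-10, Pow(19, -1)), Mul(-69, Pow(60, -1)))), -1)))) = Mul(Rational(1, 6), Add(9815, Mul(-1, Pow(Add(-137, Add(Mul(-10, Rational(1, 19)), Mul(-69, Rational(1, 60)))), -1)))) = Mul(Rational(1, 6), Add(9815, Mul(-1, Pow(Add(-137, Add(Rational(-10, 19), Rational(-23, 20))), -1)))) = Mul(Rational(1, 6), Add(9815, Mul(-1, Pow(Add(-137, Rational(-637, 380)), -1)))) = Mul(Rational(1, 6), Add(9815, Mul(-1, Pow(Rational(-52697, 380), -1)))) = Mul(Rational(1, 6), Add(9815, Mul(-1, Rational(-380, 52697)))) = Mul(Rational(1, 6), Add(9815, Rational(380, 52697))) = Mul(Rational(1, 6), Rational(517221435, 52697)) = Rational(172407145, 105394) ≈ 1635.8)
Add(S, Mul(-1, Function('r')(Add(-97, Mul(-1, 95))))) = Add(Rational(172407145, 105394), Mul(-1, Mul(-30, Pow(Add(-97, Mul(-1, 95)), 2)))) = Add(Rational(172407145, 105394), Mul(-1, Mul(-30, Pow(Add(-97, -95), 2)))) = Add(Rational(172407145, 105394), Mul(-1, Mul(-30, Pow(-192, 2)))) = Add(Rational(172407145, 105394), Mul(-1, Mul(-30, 36864))) = Add(Rational(172407145, 105394), Mul(-1, -1105920)) = Add(Rational(172407145, 105394), 1105920) = Rational(116729739625, 105394)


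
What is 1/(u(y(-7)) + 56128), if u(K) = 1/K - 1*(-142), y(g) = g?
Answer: 7/393889 ≈ 1.7771e-5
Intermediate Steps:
u(K) = 142 + 1/K (u(K) = 1/K + 142 = 142 + 1/K)
1/(u(y(-7)) + 56128) = 1/((142 + 1/(-7)) + 56128) = 1/((142 - ⅐) + 56128) = 1/(993/7 + 56128) = 1/(393889/7) = 7/393889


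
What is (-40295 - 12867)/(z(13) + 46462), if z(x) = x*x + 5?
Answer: -26581/23318 ≈ -1.1399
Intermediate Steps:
z(x) = 5 + x² (z(x) = x² + 5 = 5 + x²)
(-40295 - 12867)/(z(13) + 46462) = (-40295 - 12867)/((5 + 13²) + 46462) = -53162/((5 + 169) + 46462) = -53162/(174 + 46462) = -53162/46636 = -53162*1/46636 = -26581/23318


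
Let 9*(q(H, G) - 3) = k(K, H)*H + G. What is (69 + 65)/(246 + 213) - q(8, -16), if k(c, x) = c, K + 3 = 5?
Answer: -1243/459 ≈ -2.7081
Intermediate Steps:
K = 2 (K = -3 + 5 = 2)
q(H, G) = 3 + G/9 + 2*H/9 (q(H, G) = 3 + (2*H + G)/9 = 3 + (G + 2*H)/9 = 3 + (G/9 + 2*H/9) = 3 + G/9 + 2*H/9)
(69 + 65)/(246 + 213) - q(8, -16) = (69 + 65)/(246 + 213) - (3 + (1/9)*(-16) + (2/9)*8) = 134/459 - (3 - 16/9 + 16/9) = 134*(1/459) - 1*3 = 134/459 - 3 = -1243/459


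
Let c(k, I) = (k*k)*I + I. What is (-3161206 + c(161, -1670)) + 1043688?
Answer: -45407258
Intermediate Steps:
c(k, I) = I + I*k**2 (c(k, I) = k**2*I + I = I*k**2 + I = I + I*k**2)
(-3161206 + c(161, -1670)) + 1043688 = (-3161206 - 1670*(1 + 161**2)) + 1043688 = (-3161206 - 1670*(1 + 25921)) + 1043688 = (-3161206 - 1670*25922) + 1043688 = (-3161206 - 43289740) + 1043688 = -46450946 + 1043688 = -45407258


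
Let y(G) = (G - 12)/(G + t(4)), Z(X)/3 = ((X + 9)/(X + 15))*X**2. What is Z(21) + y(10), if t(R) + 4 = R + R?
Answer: 15433/14 ≈ 1102.4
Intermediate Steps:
t(R) = -4 + 2*R (t(R) = -4 + (R + R) = -4 + 2*R)
Z(X) = 3*X**2*(9 + X)/(15 + X) (Z(X) = 3*(((X + 9)/(X + 15))*X**2) = 3*(((9 + X)/(15 + X))*X**2) = 3*(X**2*(9 + X)/(15 + X)) = 3*X**2*(9 + X)/(15 + X))
y(G) = (-12 + G)/(4 + G) (y(G) = (G - 12)/(G + (-4 + 2*4)) = (-12 + G)/(G + (-4 + 8)) = (-12 + G)/(G + 4) = (-12 + G)/(4 + G))
Z(21) + y(10) = 3*21**2*(9 + 21)/(15 + 21) + (-12 + 10)/(4 + 10) = 3*441*30/36 - 2/14 = 3*441*(1/36)*30 + (1/14)*(-2) = 2205/2 - 1/7 = 15433/14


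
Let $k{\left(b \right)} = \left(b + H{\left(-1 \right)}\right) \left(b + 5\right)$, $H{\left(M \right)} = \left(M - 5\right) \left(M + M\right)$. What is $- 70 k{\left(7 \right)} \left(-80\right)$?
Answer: $1276800$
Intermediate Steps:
$H{\left(M \right)} = 2 M \left(-5 + M\right)$ ($H{\left(M \right)} = \left(-5 + M\right) 2 M = 2 M \left(-5 + M\right)$)
$k{\left(b \right)} = \left(5 + b\right) \left(12 + b\right)$ ($k{\left(b \right)} = \left(b + 2 \left(-1\right) \left(-5 - 1\right)\right) \left(b + 5\right) = \left(b + 2 \left(-1\right) \left(-6\right)\right) \left(5 + b\right) = \left(b + 12\right) \left(5 + b\right) = \left(12 + b\right) \left(5 + b\right) = \left(5 + b\right) \left(12 + b\right)$)
$- 70 k{\left(7 \right)} \left(-80\right) = - 70 \left(60 + 7^{2} + 17 \cdot 7\right) \left(-80\right) = - 70 \left(60 + 49 + 119\right) \left(-80\right) = \left(-70\right) 228 \left(-80\right) = \left(-15960\right) \left(-80\right) = 1276800$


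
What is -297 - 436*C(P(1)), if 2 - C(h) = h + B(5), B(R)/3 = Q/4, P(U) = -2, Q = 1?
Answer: -1714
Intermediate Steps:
B(R) = 3/4 (B(R) = 3*(1/4) = 3/4)
C(h) = 5/4 - h (C(h) = 2 - (h + 3/4) = 2 - (3/4 + h) = 2 + (-3/4 - h) = 5/4 - h)
-297 - 436*C(P(1)) = -297 - 436*(5/4 - 1*(-2)) = -297 - 436*(5/4 + 2) = -297 - 436*13/4 = -297 - 1417 = -1714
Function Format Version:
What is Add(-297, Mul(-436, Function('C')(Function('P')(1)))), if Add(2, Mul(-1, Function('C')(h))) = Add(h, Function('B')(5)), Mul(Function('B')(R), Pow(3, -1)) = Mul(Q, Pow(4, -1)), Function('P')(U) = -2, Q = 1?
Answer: -1714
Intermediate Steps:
Function('B')(R) = Rational(3, 4) (Function('B')(R) = Mul(3, Mul(1, Pow(4, -1))) = Mul(3, Mul(1, Rational(1, 4))) = Mul(3, Rational(1, 4)) = Rational(3, 4))
Function('C')(h) = Add(Rational(5, 4), Mul(-1, h)) (Function('C')(h) = Add(2, Mul(-1, Add(h, Rational(3, 4)))) = Add(2, Mul(-1, Add(Rational(3, 4), h))) = Add(2, Add(Rational(-3, 4), Mul(-1, h))) = Add(Rational(5, 4), Mul(-1, h)))
Add(-297, Mul(-436, Function('C')(Function('P')(1)))) = Add(-297, Mul(-436, Add(Rational(5, 4), Mul(-1, -2)))) = Add(-297, Mul(-436, Add(Rational(5, 4), 2))) = Add(-297, Mul(-436, Rational(13, 4))) = Add(-297, -1417) = -1714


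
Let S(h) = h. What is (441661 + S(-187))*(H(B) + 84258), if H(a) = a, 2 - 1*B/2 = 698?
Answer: 36583184484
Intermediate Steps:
B = -1392 (B = 4 - 2*698 = 4 - 1396 = -1392)
(441661 + S(-187))*(H(B) + 84258) = (441661 - 187)*(-1392 + 84258) = 441474*82866 = 36583184484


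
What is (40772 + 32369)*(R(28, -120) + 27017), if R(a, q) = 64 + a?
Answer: 1982779369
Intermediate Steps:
(40772 + 32369)*(R(28, -120) + 27017) = (40772 + 32369)*((64 + 28) + 27017) = 73141*(92 + 27017) = 73141*27109 = 1982779369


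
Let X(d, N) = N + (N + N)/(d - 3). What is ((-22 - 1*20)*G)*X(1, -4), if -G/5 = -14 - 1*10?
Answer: 0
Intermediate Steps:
X(d, N) = N + 2*N/(-3 + d) (X(d, N) = N + (2*N)/(-3 + d) = N + 2*N/(-3 + d))
G = 120 (G = -5*(-14 - 1*10) = -5*(-14 - 10) = -5*(-24) = 120)
((-22 - 1*20)*G)*X(1, -4) = ((-22 - 1*20)*120)*(-4*(-1 + 1)/(-3 + 1)) = ((-22 - 20)*120)*(-4*0/(-2)) = (-42*120)*(-4*(-½)*0) = -5040*0 = 0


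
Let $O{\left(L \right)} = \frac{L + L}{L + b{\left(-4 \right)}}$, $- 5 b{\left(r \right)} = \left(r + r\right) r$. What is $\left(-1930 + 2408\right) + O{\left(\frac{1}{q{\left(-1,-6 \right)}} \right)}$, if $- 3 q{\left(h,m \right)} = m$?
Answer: $\frac{28192}{59} \approx 477.83$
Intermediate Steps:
$q{\left(h,m \right)} = - \frac{m}{3}$
$b{\left(r \right)} = - \frac{2 r^{2}}{5}$ ($b{\left(r \right)} = - \frac{\left(r + r\right) r}{5} = - \frac{2 r r}{5} = - \frac{2 r^{2}}{5}$)
$O{\left(L \right)} = \frac{2 L}{- \frac{32}{5} + L}$ ($O{\left(L \right)} = \frac{L + L}{L - \frac{2 \left(-4\right)^{2}}{5}} = \frac{2 L}{L - \frac{32}{5}} = \frac{2 L}{- \frac{32}{5} + L}$)
$\left(-1930 + 2408\right) + O{\left(\frac{1}{q{\left(-1,-6 \right)}} \right)} = \left(-1930 + 2408\right) + \frac{10}{\left(- \frac{1}{3}\right) \left(-6\right) \left(-32 + \frac{5}{\left(- \frac{1}{3}\right) \left(-6\right)}\right)} = 478 + \frac{10}{2 \left(-32 + \frac{5}{2}\right)} = 478 + 10 \cdot \frac{1}{2} \frac{1}{-32 + 5 \cdot \frac{1}{2}} = 478 + 10 \cdot \frac{1}{2} \frac{1}{-32 + \frac{5}{2}} = 478 + 10 \cdot \frac{1}{2} \frac{1}{- \frac{59}{2}} = 478 + 10 \cdot \frac{1}{2} \left(- \frac{2}{59}\right) = 478 - \frac{10}{59} = \frac{28192}{59}$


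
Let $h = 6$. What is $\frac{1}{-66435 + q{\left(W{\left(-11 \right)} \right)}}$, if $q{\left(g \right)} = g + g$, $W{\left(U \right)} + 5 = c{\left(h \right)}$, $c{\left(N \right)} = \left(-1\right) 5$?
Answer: $- \frac{1}{66455} \approx -1.5048 \cdot 10^{-5}$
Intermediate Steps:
$c{\left(N \right)} = -5$
$W{\left(U \right)} = -10$ ($W{\left(U \right)} = -5 - 5 = -10$)
$q{\left(g \right)} = 2 g$
$\frac{1}{-66435 + q{\left(W{\left(-11 \right)} \right)}} = \frac{1}{-66435 + 2 \left(-10\right)} = \frac{1}{-66435 - 20} = \frac{1}{-66455} = - \frac{1}{66455}$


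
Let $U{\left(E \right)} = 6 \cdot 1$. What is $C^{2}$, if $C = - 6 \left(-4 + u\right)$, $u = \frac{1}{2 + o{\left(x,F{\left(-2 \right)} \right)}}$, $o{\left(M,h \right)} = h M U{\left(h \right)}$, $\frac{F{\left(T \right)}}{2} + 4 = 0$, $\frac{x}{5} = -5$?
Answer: $\frac{207965241}{361201} \approx 575.76$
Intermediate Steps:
$x = -25$ ($x = 5 \left(-5\right) = -25$)
$F{\left(T \right)} = -8$ ($F{\left(T \right)} = -8 + 2 \cdot 0 = -8 + 0 = -8$)
$U{\left(E \right)} = 6$
$o{\left(M,h \right)} = 6 M h$ ($o{\left(M,h \right)} = h M 6 = M h 6 = 6 M h$)
$u = \frac{1}{1202}$ ($u = \frac{1}{2 + 6 \left(-25\right) \left(-8\right)} = \frac{1}{2 + 1200} = \frac{1}{1202} \approx 0.00083195$)
$C = \frac{14421}{601}$ ($C = - 6 \left(-4 + \frac{1}{1202}\right) = \left(-6\right) \left(- \frac{4807}{1202}\right) = \frac{14421}{601} \approx 23.995$)
$C^{2} = \left(\frac{14421}{601}\right)^{2} = \frac{207965241}{361201}$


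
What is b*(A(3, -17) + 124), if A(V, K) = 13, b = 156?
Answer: 21372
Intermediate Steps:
b*(A(3, -17) + 124) = 156*(13 + 124) = 156*137 = 21372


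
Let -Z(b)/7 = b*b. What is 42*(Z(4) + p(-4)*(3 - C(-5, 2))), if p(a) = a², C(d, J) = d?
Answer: 672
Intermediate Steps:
Z(b) = -7*b² (Z(b) = -7*b*b = -7*b²)
42*(Z(4) + p(-4)*(3 - C(-5, 2))) = 42*(-7*4² + (-4)²*(3 - 1*(-5))) = 42*(-7*16 + 16*(3 + 5)) = 42*(-112 + 16*8) = 42*(-112 + 128) = 42*16 = 672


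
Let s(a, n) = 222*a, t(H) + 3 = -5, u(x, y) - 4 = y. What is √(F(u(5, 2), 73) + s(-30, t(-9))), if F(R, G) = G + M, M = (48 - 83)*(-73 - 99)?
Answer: 9*I*√7 ≈ 23.812*I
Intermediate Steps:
u(x, y) = 4 + y
M = 6020 (M = -35*(-172) = 6020)
t(H) = -8 (t(H) = -3 - 5 = -8)
F(R, G) = 6020 + G (F(R, G) = G + 6020 = 6020 + G)
√(F(u(5, 2), 73) + s(-30, t(-9))) = √((6020 + 73) + 222*(-30)) = √(6093 - 6660) = √(-567) = 9*I*√7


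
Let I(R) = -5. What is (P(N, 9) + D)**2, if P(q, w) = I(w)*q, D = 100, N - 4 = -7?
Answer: 13225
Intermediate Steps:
N = -3 (N = 4 - 7 = -3)
P(q, w) = -5*q
(P(N, 9) + D)**2 = (-5*(-3) + 100)**2 = (15 + 100)**2 = 115**2 = 13225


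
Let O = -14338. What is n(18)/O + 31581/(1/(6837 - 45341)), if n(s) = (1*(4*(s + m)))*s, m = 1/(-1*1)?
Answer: -8717466893868/7169 ≈ -1.2160e+9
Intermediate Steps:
m = -1 (m = 1/(-1) = -1)
n(s) = s*(-4 + 4*s) (n(s) = (1*(4*(s - 1)))*s = (1*(4*(-1 + s)))*s = (1*(-4 + 4*s))*s = (-4 + 4*s)*s = s*(-4 + 4*s))
n(18)/O + 31581/(1/(6837 - 45341)) = (4*18*(-1 + 18))/(-14338) + 31581/(1/(6837 - 45341)) = (4*18*17)*(-1/14338) + 31581/(1/(-38504)) = 1224*(-1/14338) + 31581/(-1/38504) = -612/7169 + 31581*(-38504) = -612/7169 - 1215994824 = -8717466893868/7169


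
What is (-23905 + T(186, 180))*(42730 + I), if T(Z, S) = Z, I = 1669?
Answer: -1053099881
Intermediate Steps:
(-23905 + T(186, 180))*(42730 + I) = (-23905 + 186)*(42730 + 1669) = -23719*44399 = -1053099881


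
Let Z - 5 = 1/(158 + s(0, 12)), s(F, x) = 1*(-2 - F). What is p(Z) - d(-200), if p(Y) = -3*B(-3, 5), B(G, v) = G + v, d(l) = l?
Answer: 194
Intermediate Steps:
s(F, x) = -2 - F
Z = 781/156 (Z = 5 + 1/(158 + (-2 - 1*0)) = 5 + 1/(158 + (-2 + 0)) = 5 + 1/(158 - 2) = 5 + 1/156 = 781/156 ≈ 5.0064)
p(Y) = -6 (p(Y) = -3*(-3 + 5) = -3*2 = -6)
p(Z) - d(-200) = -6 - 1*(-200) = -6 + 200 = 194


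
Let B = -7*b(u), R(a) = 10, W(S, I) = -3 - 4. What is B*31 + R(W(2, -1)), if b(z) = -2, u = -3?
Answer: 444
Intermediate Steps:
W(S, I) = -7
B = 14 (B = -7*(-2) = 14)
B*31 + R(W(2, -1)) = 14*31 + 10 = 434 + 10 = 444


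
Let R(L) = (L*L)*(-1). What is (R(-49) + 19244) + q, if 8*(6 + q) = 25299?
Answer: 159995/8 ≈ 19999.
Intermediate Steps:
R(L) = -L² (R(L) = L²*(-1) = -L²)
q = 25251/8 (q = -6 + (⅛)*25299 = -6 + 25299/8 = 25251/8 ≈ 3156.4)
(R(-49) + 19244) + q = (-1*(-49)² + 19244) + 25251/8 = (-1*2401 + 19244) + 25251/8 = (-2401 + 19244) + 25251/8 = 16843 + 25251/8 = 159995/8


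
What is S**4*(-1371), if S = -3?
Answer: -111051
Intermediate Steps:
S**4*(-1371) = (-3)**4*(-1371) = 81*(-1371) = -111051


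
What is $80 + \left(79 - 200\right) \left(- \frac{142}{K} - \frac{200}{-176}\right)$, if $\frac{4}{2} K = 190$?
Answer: $\frac{23439}{190} \approx 123.36$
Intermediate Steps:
$K = 95$ ($K = \frac{1}{2} \cdot 190 = 95$)
$80 + \left(79 - 200\right) \left(- \frac{142}{K} - \frac{200}{-176}\right) = 80 + \left(79 - 200\right) \left(- \frac{142}{95} - \frac{200}{-176}\right) = 80 + \left(79 - 200\right) \left(\left(-142\right) \frac{1}{95} - - \frac{25}{22}\right) = 80 - 121 \left(- \frac{142}{95} + \frac{25}{22}\right) = 80 - - \frac{8239}{190} = 80 + \frac{8239}{190} = \frac{23439}{190}$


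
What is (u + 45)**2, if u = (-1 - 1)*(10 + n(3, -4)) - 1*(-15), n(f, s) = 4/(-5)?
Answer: 43264/25 ≈ 1730.6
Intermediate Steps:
n(f, s) = -4/5 (n(f, s) = 4*(-1/5) = -4/5)
u = -17/5 (u = (-1 - 1)*(10 - 4/5) - 1*(-15) = -2*46/5 + 15 = -92/5 + 15 = -17/5 ≈ -3.4000)
(u + 45)**2 = (-17/5 + 45)**2 = (208/5)**2 = 43264/25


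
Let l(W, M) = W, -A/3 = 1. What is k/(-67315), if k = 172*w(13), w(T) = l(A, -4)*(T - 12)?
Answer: 516/67315 ≈ 0.0076655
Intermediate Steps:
A = -3 (A = -3*1 = -3)
w(T) = 36 - 3*T (w(T) = -3*(T - 12) = -3*(-12 + T) = 36 - 3*T)
k = -516 (k = 172*(36 - 3*13) = 172*(36 - 39) = 172*(-3) = -516)
k/(-67315) = -516/(-67315) = -516*(-1/67315) = 516/67315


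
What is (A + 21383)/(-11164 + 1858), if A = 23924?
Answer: -45307/9306 ≈ -4.8686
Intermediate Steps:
(A + 21383)/(-11164 + 1858) = (23924 + 21383)/(-11164 + 1858) = 45307/(-9306) = 45307*(-1/9306) = -45307/9306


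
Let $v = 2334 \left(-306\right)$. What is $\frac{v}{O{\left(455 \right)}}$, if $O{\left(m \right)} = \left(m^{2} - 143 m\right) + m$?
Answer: $- \frac{714204}{142415} \approx -5.0149$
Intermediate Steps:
$O{\left(m \right)} = m^{2} - 142 m$
$v = -714204$
$\frac{v}{O{\left(455 \right)}} = - \frac{714204}{455 \left(-142 + 455\right)} = - \frac{714204}{455 \cdot 313} = - \frac{714204}{142415}$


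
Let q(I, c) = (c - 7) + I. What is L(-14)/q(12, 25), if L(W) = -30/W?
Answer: 1/14 ≈ 0.071429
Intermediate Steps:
q(I, c) = -7 + I + c (q(I, c) = (-7 + c) + I = -7 + I + c)
L(-14)/q(12, 25) = (-30/(-14))/(-7 + 12 + 25) = -30*(-1/14)/30 = (15/7)*(1/30) = 1/14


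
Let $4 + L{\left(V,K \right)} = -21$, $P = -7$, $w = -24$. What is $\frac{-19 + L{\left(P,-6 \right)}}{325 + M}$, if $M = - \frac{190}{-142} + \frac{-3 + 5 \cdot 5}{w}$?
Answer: $- \frac{37488}{277259} \approx -0.13521$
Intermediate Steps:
$L{\left(V,K \right)} = -25$ ($L{\left(V,K \right)} = -4 - 21 = -25$)
$M = \frac{359}{852}$ ($M = - \frac{190}{-142} + \frac{-3 + 5 \cdot 5}{-24} = \left(-190\right) \left(- \frac{1}{142}\right) + \left(-3 + 25\right) \left(- \frac{1}{24}\right) = \frac{95}{71} + 22 \left(- \frac{1}{24}\right) = \frac{95}{71} - \frac{11}{12} = \frac{359}{852} \approx 0.42136$)
$\frac{-19 + L{\left(P,-6 \right)}}{325 + M} = \frac{-19 - 25}{325 + \frac{359}{852}} = - \frac{44}{\frac{277259}{852}} = \left(-44\right) \frac{852}{277259} = - \frac{37488}{277259}$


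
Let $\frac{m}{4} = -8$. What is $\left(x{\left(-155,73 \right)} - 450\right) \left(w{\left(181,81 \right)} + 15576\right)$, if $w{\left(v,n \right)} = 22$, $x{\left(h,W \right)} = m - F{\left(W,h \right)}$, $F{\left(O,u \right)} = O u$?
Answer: $168973134$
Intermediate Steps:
$m = -32$ ($m = 4 \left(-8\right) = -32$)
$x{\left(h,W \right)} = -32 - W h$
$\left(x{\left(-155,73 \right)} - 450\right) \left(w{\left(181,81 \right)} + 15576\right) = \left(\left(-32 - 73 \left(-155\right)\right) - 450\right) \left(22 + 15576\right) = \left(\left(-32 + 11315\right) - 450\right) 15598 = \left(11283 - 450\right) 15598 = 10833 \cdot 15598 = 168973134$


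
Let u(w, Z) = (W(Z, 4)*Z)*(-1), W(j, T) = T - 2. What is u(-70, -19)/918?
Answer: 19/459 ≈ 0.041394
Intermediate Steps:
W(j, T) = -2 + T
u(w, Z) = -2*Z (u(w, Z) = ((-2 + 4)*Z)*(-1) = (2*Z)*(-1) = -2*Z)
u(-70, -19)/918 = -2*(-19)/918 = 38*(1/918) = 19/459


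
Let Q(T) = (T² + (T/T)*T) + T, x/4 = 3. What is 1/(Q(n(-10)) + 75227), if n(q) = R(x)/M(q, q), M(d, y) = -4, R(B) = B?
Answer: 1/75230 ≈ 1.3293e-5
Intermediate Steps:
x = 12 (x = 4*3 = 12)
n(q) = -3 (n(q) = 12/(-4) = 12*(-¼) = -3)
Q(T) = T² + 2*T (Q(T) = (T² + 1*T) + T = (T² + T) + T = (T + T²) + T = T² + 2*T)
1/(Q(n(-10)) + 75227) = 1/(-3*(2 - 3) + 75227) = 1/(-3*(-1) + 75227) = 1/(3 + 75227) = 1/75230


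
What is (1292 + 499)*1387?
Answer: 2484117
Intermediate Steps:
(1292 + 499)*1387 = 1791*1387 = 2484117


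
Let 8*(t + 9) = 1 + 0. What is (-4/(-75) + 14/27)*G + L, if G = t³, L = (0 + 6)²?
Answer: -62856023/172800 ≈ -363.75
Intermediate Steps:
L = 36 (L = 6² = 36)
t = -71/8 (t = -9 + (1 + 0)/8 = -9 + (⅛)*1 = -9 + ⅛ = -71/8 ≈ -8.8750)
G = -357911/512 (G = (-71/8)³ = -357911/512 ≈ -699.04)
(-4/(-75) + 14/27)*G + L = (-4/(-75) + 14/27)*(-357911/512) + 36 = (-4*(-1/75) + 14*(1/27))*(-357911/512) + 36 = (4/75 + 14/27)*(-357911/512) + 36 = (386/675)*(-357911/512) + 36 = -69076823/172800 + 36 = -62856023/172800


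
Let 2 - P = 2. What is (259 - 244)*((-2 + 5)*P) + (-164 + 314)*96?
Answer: 14400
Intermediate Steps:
P = 0 (P = 2 - 1*2 = 2 - 2 = 0)
(259 - 244)*((-2 + 5)*P) + (-164 + 314)*96 = (259 - 244)*((-2 + 5)*0) + (-164 + 314)*96 = 15*(3*0) + 150*96 = 15*0 + 14400 = 0 + 14400 = 14400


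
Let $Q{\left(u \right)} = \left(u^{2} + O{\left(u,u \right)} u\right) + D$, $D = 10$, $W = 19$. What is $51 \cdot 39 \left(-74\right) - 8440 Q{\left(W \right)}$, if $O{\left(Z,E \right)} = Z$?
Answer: $-6325266$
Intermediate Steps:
$Q{\left(u \right)} = 10 + 2 u^{2}$ ($Q{\left(u \right)} = \left(u^{2} + u u\right) + 10 = \left(u^{2} + u^{2}\right) + 10 = 2 u^{2} + 10 = 10 + 2 u^{2}$)
$51 \cdot 39 \left(-74\right) - 8440 Q{\left(W \right)} = 51 \cdot 39 \left(-74\right) - 8440 \left(10 + 2 \cdot 19^{2}\right) = 1989 \left(-74\right) - 8440 \left(10 + 2 \cdot 361\right) = -147186 - 8440 \left(10 + 722\right) = -147186 - 6178080 = -6325266$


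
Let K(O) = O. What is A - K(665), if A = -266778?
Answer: -267443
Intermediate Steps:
A - K(665) = -266778 - 1*665 = -266778 - 665 = -267443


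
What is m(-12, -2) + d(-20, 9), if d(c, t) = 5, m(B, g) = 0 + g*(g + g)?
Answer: 13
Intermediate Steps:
m(B, g) = 2*g² (m(B, g) = 0 + g*(2*g) = 0 + 2*g² = 2*g²)
m(-12, -2) + d(-20, 9) = 2*(-2)² + 5 = 2*4 + 5 = 8 + 5 = 13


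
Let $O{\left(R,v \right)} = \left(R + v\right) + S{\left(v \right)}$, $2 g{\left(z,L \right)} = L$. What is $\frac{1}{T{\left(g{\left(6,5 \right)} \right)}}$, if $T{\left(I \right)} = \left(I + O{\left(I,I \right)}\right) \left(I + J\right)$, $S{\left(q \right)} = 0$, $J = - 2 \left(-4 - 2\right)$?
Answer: $\frac{4}{435} \approx 0.0091954$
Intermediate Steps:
$g{\left(z,L \right)} = \frac{L}{2}$
$J = 12$ ($J = \left(-2\right) \left(-6\right) = 12$)
$O{\left(R,v \right)} = R + v$ ($O{\left(R,v \right)} = \left(R + v\right) + 0 = R + v$)
$T{\left(I \right)} = 3 I \left(12 + I\right)$ ($T{\left(I \right)} = \left(I + \left(I + I\right)\right) \left(I + 12\right) = \left(I + 2 I\right) \left(12 + I\right) = 3 I \left(12 + I\right)$)
$\frac{1}{T{\left(g{\left(6,5 \right)} \right)}} = \frac{1}{3 \cdot \frac{1}{2} \cdot 5 \left(12 + \frac{1}{2} \cdot 5\right)} = \frac{1}{3 \cdot \frac{5}{2} \left(12 + \frac{5}{2}\right)} = \frac{1}{3 \cdot \frac{5}{2} \cdot \frac{29}{2}} = \frac{1}{\frac{435}{4}} = \frac{4}{435}$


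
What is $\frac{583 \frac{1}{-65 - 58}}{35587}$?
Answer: $- \frac{583}{4377201} \approx -0.00013319$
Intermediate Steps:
$\frac{583 \frac{1}{-65 - 58}}{35587} = \frac{583}{-123} \cdot \frac{1}{35587} = 583 \left(- \frac{1}{123}\right) \frac{1}{35587} = \left(- \frac{583}{123}\right) \frac{1}{35587} = - \frac{583}{4377201}$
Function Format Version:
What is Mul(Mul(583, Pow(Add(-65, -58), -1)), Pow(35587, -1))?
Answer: Rational(-583, 4377201) ≈ -0.00013319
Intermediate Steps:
Mul(Mul(583, Pow(Add(-65, -58), -1)), Pow(35587, -1)) = Mul(Mul(583, Pow(-123, -1)), Rational(1, 35587)) = Mul(Mul(583, Rational(-1, 123)), Rational(1, 35587)) = Mul(Rational(-583, 123), Rational(1, 35587)) = Rational(-583, 4377201)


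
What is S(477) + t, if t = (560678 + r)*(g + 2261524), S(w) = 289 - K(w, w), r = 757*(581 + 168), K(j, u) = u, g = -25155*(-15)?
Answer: 2975753490491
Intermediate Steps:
g = 377325
r = 566993 (r = 757*749 = 566993)
S(w) = 289 - w
t = 2975753490679 (t = (560678 + 566993)*(377325 + 2261524) = 1127671*2638849 = 2975753490679)
S(477) + t = (289 - 1*477) + 2975753490679 = (289 - 477) + 2975753490679 = -188 + 2975753490679 = 2975753490491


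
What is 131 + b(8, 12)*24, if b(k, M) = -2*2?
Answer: 35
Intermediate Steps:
b(k, M) = -4
131 + b(8, 12)*24 = 131 - 4*24 = 131 - 96 = 35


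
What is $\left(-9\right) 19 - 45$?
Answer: $-216$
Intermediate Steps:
$\left(-9\right) 19 - 45 = -171 - 45 = -216$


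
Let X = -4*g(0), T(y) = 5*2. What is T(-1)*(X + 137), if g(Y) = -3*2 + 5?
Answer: 1410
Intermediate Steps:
g(Y) = -1 (g(Y) = -6 + 5 = -1)
T(y) = 10
X = 4 (X = -4*(-1) = 4)
T(-1)*(X + 137) = 10*(4 + 137) = 10*141 = 1410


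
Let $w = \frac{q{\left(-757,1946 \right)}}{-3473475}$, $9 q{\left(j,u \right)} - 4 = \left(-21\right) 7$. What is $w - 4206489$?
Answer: $- \frac{131500209413332}{31261275} \approx -4.2065 \cdot 10^{6}$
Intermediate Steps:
$q{\left(j,u \right)} = - \frac{143}{9}$ ($q{\left(j,u \right)} = \frac{4}{9} + \frac{\left(-21\right) 7}{9} = \frac{4}{9} + \frac{1}{9} \left(-147\right) = \frac{4}{9} - \frac{49}{3} = - \frac{143}{9}$)
$w = \frac{143}{31261275}$ ($w = - \frac{143}{9 \left(-3473475\right)} = \left(- \frac{143}{9}\right) \left(- \frac{1}{3473475}\right) = \frac{143}{31261275} \approx 4.5744 \cdot 10^{-6}$)
$w - 4206489 = \frac{143}{31261275} - 4206489 = - \frac{131500209413332}{31261275}$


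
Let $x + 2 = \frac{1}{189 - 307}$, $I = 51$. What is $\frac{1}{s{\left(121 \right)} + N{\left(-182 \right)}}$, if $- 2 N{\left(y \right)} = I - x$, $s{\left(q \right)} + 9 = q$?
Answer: $\frac{236}{20177} \approx 0.011696$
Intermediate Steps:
$s{\left(q \right)} = -9 + q$
$x = - \frac{237}{118}$ ($x = -2 + \frac{1}{189 - 307} = -2 + \frac{1}{-118} = -2 - \frac{1}{118} = - \frac{237}{118} \approx -2.0085$)
$N{\left(y \right)} = - \frac{6255}{236}$ ($N{\left(y \right)} = - \frac{51 - - \frac{237}{118}}{2} = - \frac{51 + \frac{237}{118}}{2} = \left(- \frac{1}{2}\right) \frac{6255}{118} = - \frac{6255}{236}$)
$\frac{1}{s{\left(121 \right)} + N{\left(-182 \right)}} = \frac{1}{\left(-9 + 121\right) - \frac{6255}{236}} = \frac{1}{112 - \frac{6255}{236}} = \frac{1}{\frac{20177}{236}} = \frac{236}{20177}$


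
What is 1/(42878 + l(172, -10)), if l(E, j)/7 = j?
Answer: 1/42808 ≈ 2.3360e-5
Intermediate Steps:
l(E, j) = 7*j
1/(42878 + l(172, -10)) = 1/(42878 + 7*(-10)) = 1/(42878 - 70) = 1/42808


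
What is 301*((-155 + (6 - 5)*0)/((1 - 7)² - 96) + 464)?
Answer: 1685299/12 ≈ 1.4044e+5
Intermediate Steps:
301*((-155 + (6 - 5)*0)/((1 - 7)² - 96) + 464) = 301*((-155 + 1*0)/((-6)² - 96) + 464) = 301*((-155 + 0)/(36 - 96) + 464) = 301*(-155/(-60) + 464) = 301*(-155*(-1/60) + 464) = 301*(31/12 + 464) = 301*(5599/12) = 1685299/12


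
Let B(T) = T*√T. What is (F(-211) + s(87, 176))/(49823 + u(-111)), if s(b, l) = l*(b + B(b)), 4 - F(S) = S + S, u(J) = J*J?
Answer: 7869/31072 + 957*√87/3884 ≈ 2.5515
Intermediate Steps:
B(T) = T^(3/2)
u(J) = J²
F(S) = 4 - 2*S (F(S) = 4 - (S + S) = 4 - 2*S)
s(b, l) = l*(b + b^(3/2))
(F(-211) + s(87, 176))/(49823 + u(-111)) = ((4 - 2*(-211)) + 176*(87 + 87^(3/2)))/(49823 + (-111)²) = ((4 + 422) + 176*(87 + 87*√87))/(49823 + 12321) = (426 + (15312 + 15312*√87))/62144 = (15738 + 15312*√87)*(1/62144) = 7869/31072 + 957*√87/3884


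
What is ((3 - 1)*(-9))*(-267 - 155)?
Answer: 7596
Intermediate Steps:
((3 - 1)*(-9))*(-267 - 155) = (2*(-9))*(-422) = -18*(-422) = 7596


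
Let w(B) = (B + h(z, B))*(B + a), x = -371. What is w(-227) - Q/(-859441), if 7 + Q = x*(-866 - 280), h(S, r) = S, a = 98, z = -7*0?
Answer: 25167435962/859441 ≈ 29284.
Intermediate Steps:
z = 0
Q = 425159 (Q = -7 - 371*(-866 - 280) = -7 - 371*(-1146) = -7 + 425166 = 425159)
w(B) = B*(98 + B) (w(B) = (B + 0)*(B + 98) = B*(98 + B))
w(-227) - Q/(-859441) = -227*(98 - 227) - 425159/(-859441) = -227*(-129) - 425159*(-1)/859441 = 29283 - 1*(-425159/859441) = 29283 + 425159/859441 = 25167435962/859441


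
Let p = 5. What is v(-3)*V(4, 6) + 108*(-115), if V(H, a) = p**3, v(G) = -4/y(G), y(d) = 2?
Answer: -12670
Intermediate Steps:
v(G) = -2 (v(G) = -4/2 = -4*1/2 = -2)
V(H, a) = 125 (V(H, a) = 5**3 = 125)
v(-3)*V(4, 6) + 108*(-115) = -2*125 + 108*(-115) = -250 - 12420 = -12670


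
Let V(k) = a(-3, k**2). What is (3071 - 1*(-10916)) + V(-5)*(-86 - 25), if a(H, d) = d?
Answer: 11212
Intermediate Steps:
V(k) = k**2
(3071 - 1*(-10916)) + V(-5)*(-86 - 25) = (3071 - 1*(-10916)) + (-5)**2*(-86 - 25) = (3071 + 10916) + 25*(-111) = 13987 - 2775 = 11212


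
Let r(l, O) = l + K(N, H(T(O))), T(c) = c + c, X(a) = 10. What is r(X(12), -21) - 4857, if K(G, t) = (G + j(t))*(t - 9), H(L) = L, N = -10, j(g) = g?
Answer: -2195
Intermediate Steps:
T(c) = 2*c
K(G, t) = (-9 + t)*(G + t) (K(G, t) = (G + t)*(t - 9) = (G + t)*(-9 + t) = (-9 + t)*(G + t))
r(l, O) = 90 + l - 38*O + 4*O² (r(l, O) = l + ((2*O)² - 9*(-10) - 18*O - 20*O) = l + (4*O² + 90 - 18*O - 20*O) = l + (90 - 38*O + 4*O²) = 90 + l - 38*O + 4*O²)
r(X(12), -21) - 4857 = (90 + 10 - 38*(-21) + 4*(-21)²) - 4857 = (90 + 10 + 798 + 4*441) - 4857 = (90 + 10 + 798 + 1764) - 4857 = 2662 - 4857 = -2195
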